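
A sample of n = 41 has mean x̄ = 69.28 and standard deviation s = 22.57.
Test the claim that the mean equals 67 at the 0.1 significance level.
One-sample t-test:
H₀: μ = 67
H₁: μ ≠ 67
df = n - 1 = 40
t = (x̄ - μ₀) / (s/√n) = (69.28 - 67) / (22.57/√41) = 0.647
p-value = 0.5214

Since p-value > α = 0.1, we fail to reject H₀.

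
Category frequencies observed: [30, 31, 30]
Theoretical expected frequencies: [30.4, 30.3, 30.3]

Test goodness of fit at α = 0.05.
Chi-square goodness of fit test:
H₀: observed counts match expected distribution
H₁: observed counts differ from expected distribution
df = k - 1 = 2
χ² = Σ(O - E)²/E
   = (30 - 30.4)²/30.4 + (31 - 30.3)²/30.3 + (30 - 30.3)²/30.3
   = 0.005 + 0.016 + 0.003
   = 0.02
p-value = 0.9879

Since p-value > α = 0.05, we fail to reject H₀.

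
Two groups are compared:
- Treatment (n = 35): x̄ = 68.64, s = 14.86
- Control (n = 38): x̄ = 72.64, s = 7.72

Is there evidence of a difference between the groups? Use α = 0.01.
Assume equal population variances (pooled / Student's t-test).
Student's two-sample t-test (equal variances):
H₀: μ₁ = μ₂
H₁: μ₁ ≠ μ₂
df = n₁ + n₂ - 2 = 71
Pooled variance s_p² = [(n₁-1)s₁² + (n₂-1)s₂²] / (n₁ + n₂ - 2) = [(34)(14.86²) + (37)(7.72²)] / 71 = 136.8029
SE = √(s_p²(1/n₁ + 1/n₂)) = √(136.8029 × (1/35 + 1/38)) = 2.7402
t = (x̄₁ - x̄₂) / SE = (68.64 - 72.64) / 2.7402 = -4.00 / 2.7402 = -1.460
p-value = 0.1488

Since p-value > α = 0.01, we fail to reject H₀.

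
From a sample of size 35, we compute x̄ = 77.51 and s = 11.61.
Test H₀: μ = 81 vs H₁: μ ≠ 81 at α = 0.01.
One-sample t-test:
H₀: μ = 81
H₁: μ ≠ 81
df = n - 1 = 34
t = (x̄ - μ₀) / (s/√n) = (77.51 - 81) / (11.61/√35) = -1.778
p-value = 0.0843

Since p-value > α = 0.01, we fail to reject H₀.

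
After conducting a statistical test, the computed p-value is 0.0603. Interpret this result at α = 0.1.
Since p = 0.0603 < α = 0.1, reject H₀.
There is sufficient evidence to reject the null hypothesis; the result is statistically significant at the 0.1 level.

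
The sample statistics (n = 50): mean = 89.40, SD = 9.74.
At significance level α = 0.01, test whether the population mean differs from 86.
One-sample t-test:
H₀: μ = 86
H₁: μ ≠ 86
df = n - 1 = 49
t = (x̄ - μ₀) / (s/√n) = (89.40 - 86) / (9.74/√50) = 2.468
p-value = 0.0171

Since p-value > α = 0.01, we fail to reject H₀.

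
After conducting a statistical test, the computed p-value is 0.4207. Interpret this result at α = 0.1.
Since p = 0.4207 > α = 0.1, fail to reject H₀.
There is insufficient evidence to reject the null hypothesis; the result is not statistically significant at the 0.1 level.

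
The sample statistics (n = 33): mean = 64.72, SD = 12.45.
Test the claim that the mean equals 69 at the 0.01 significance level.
One-sample t-test:
H₀: μ = 69
H₁: μ ≠ 69
df = n - 1 = 32
t = (x̄ - μ₀) / (s/√n) = (64.72 - 69) / (12.45/√33) = -1.975
p-value = 0.0570

Since p-value > α = 0.01, we fail to reject H₀.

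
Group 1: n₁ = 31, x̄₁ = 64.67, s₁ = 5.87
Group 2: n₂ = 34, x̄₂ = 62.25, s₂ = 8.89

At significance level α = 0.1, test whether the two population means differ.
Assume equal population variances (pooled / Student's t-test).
Student's two-sample t-test (equal variances):
H₀: μ₁ = μ₂
H₁: μ₁ ≠ μ₂
df = n₁ + n₂ - 2 = 63
Pooled variance s_p² = [(n₁-1)s₁² + (n₂-1)s₂²] / (n₁ + n₂ - 2) = [(30)(5.87²) + (33)(8.89²)] / 63 = 57.8058
SE = √(s_p²(1/n₁ + 1/n₂)) = √(57.8058 × (1/31 + 1/34)) = 1.8881
t = (x̄₁ - x̄₂) / SE = (64.67 - 62.25) / 1.8881 = 2.42 / 1.8881 = 1.282
p-value = 0.2046

Since p-value > α = 0.1, we fail to reject H₀.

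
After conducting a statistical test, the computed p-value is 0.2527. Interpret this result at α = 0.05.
Since p = 0.2527 > α = 0.05, fail to reject H₀.
There is insufficient evidence to reject the null hypothesis; the result is not statistically significant at the 0.05 level.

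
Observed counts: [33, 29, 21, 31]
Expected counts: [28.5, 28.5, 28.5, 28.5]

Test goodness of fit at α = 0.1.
Chi-square goodness of fit test:
H₀: observed counts match expected distribution
H₁: observed counts differ from expected distribution
df = k - 1 = 3
χ² = Σ(O - E)²/E
   = (33 - 28.5)²/28.5 + (29 - 28.5)²/28.5 + (21 - 28.5)²/28.5 + (31 - 28.5)²/28.5
   = 0.711 + 0.009 + 1.974 + 0.219
   = 2.91
p-value = 0.4053

Since p-value > α = 0.1, we fail to reject H₀.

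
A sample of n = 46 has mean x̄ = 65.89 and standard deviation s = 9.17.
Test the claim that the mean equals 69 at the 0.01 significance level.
One-sample t-test:
H₀: μ = 69
H₁: μ ≠ 69
df = n - 1 = 45
t = (x̄ - μ₀) / (s/√n) = (65.89 - 69) / (9.17/√46) = -2.300
p-value = 0.0261

Since p-value > α = 0.01, we fail to reject H₀.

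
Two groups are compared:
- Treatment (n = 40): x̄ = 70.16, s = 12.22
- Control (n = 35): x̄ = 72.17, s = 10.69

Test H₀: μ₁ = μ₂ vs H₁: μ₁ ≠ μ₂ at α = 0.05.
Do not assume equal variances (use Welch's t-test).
Welch's two-sample t-test:
H₀: μ₁ = μ₂
H₁: μ₁ ≠ μ₂
s₁²/n₁ = 12.22²/40 = 3.7332,  s₂²/n₂ = 10.69²/35 = 3.2650
SE = √(s₁²/n₁ + s₂²/n₂) = √(3.7332 + 3.2650) = 2.6454
df (Welch-Satterthwaite) = (s₁²/n₁ + s₂²/n₂)² / [(s₁²/n₁)²/(n₁-1) + (s₂²/n₂)²/(n₂-1)] ≈ 73.00
t = (x̄₁ - x̄₂) / SE = (70.16 - 72.17) / 2.6454 = -2.01 / 2.6454 = -0.760
p-value = 0.4498

Since p-value > α = 0.05, we fail to reject H₀.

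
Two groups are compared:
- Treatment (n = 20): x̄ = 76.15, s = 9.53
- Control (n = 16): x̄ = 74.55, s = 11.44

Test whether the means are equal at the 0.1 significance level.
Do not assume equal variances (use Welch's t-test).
Welch's two-sample t-test:
H₀: μ₁ = μ₂
H₁: μ₁ ≠ μ₂
s₁²/n₁ = 9.53²/20 = 4.5410,  s₂²/n₂ = 11.44²/16 = 8.1796
SE = √(s₁²/n₁ + s₂²/n₂) = √(4.5410 + 8.1796) = 3.5666
df (Welch-Satterthwaite) = (s₁²/n₁ + s₂²/n₂)² / [(s₁²/n₁)²/(n₁-1) + (s₂²/n₂)²/(n₂-1)] ≈ 29.18
t = (x̄₁ - x̄₂) / SE = (76.15 - 74.55) / 3.5666 = 1.60 / 3.5666 = 0.449
p-value = 0.6570

Since p-value > α = 0.1, we fail to reject H₀.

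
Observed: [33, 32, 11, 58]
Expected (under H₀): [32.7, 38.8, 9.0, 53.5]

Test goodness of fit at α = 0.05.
Chi-square goodness of fit test:
H₀: observed counts match expected distribution
H₁: observed counts differ from expected distribution
df = k - 1 = 3
χ² = Σ(O - E)²/E
   = (33 - 32.7)²/32.7 + (32 - 38.8)²/38.8 + (11 - 9.0)²/9.0 + (58 - 53.5)²/53.5
   = 0.003 + 1.192 + 0.444 + 0.379
   = 2.02
p-value = 0.5688

Since p-value > α = 0.05, we fail to reject H₀.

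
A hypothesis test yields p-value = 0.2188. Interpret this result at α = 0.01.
Since p = 0.2188 > α = 0.01, fail to reject H₀.
There is insufficient evidence to reject the null hypothesis; the result is not statistically significant at the 0.01 level.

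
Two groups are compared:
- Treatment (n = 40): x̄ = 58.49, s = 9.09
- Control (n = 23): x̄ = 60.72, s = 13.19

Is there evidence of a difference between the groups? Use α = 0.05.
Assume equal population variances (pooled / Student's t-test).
Student's two-sample t-test (equal variances):
H₀: μ₁ = μ₂
H₁: μ₁ ≠ μ₂
df = n₁ + n₂ - 2 = 61
Pooled variance s_p² = [(n₁-1)s₁² + (n₂-1)s₂²] / (n₁ + n₂ - 2) = [(39)(9.09²) + (22)(13.19²)] / 61 = 115.5733
SE = √(s_p²(1/n₁ + 1/n₂)) = √(115.5733 × (1/40 + 1/23)) = 2.8132
t = (x̄₁ - x̄₂) / SE = (58.49 - 60.72) / 2.8132 = -2.23 / 2.8132 = -0.793
p-value = 0.4310

Since p-value > α = 0.05, we fail to reject H₀.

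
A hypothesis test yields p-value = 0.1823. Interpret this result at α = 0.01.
Since p = 0.1823 > α = 0.01, fail to reject H₀.
There is insufficient evidence to reject the null hypothesis; the result is not statistically significant at the 0.01 level.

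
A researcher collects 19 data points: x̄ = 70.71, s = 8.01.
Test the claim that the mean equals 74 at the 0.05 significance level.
One-sample t-test:
H₀: μ = 74
H₁: μ ≠ 74
df = n - 1 = 18
t = (x̄ - μ₀) / (s/√n) = (70.71 - 74) / (8.01/√19) = -1.790
p-value = 0.0902

Since p-value > α = 0.05, we fail to reject H₀.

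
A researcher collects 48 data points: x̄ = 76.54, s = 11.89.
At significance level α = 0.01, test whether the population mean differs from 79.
One-sample t-test:
H₀: μ = 79
H₁: μ ≠ 79
df = n - 1 = 47
t = (x̄ - μ₀) / (s/√n) = (76.54 - 79) / (11.89/√48) = -1.433
p-value = 0.1584

Since p-value > α = 0.01, we fail to reject H₀.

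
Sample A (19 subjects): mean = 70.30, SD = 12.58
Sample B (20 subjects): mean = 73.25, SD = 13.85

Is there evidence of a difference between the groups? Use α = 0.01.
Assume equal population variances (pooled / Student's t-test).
Student's two-sample t-test (equal variances):
H₀: μ₁ = μ₂
H₁: μ₁ ≠ μ₂
df = n₁ + n₂ - 2 = 37
Pooled variance s_p² = [(n₁-1)s₁² + (n₂-1)s₂²] / (n₁ + n₂ - 2) = [(18)(12.58²) + (19)(13.85²)] / 37 = 175.4930
SE = √(s_p²(1/n₁ + 1/n₂)) = √(175.4930 × (1/19 + 1/20)) = 4.2440
t = (x̄₁ - x̄₂) / SE = (70.30 - 73.25) / 4.2440 = -2.95 / 4.2440 = -0.695
p-value = 0.4913

Since p-value > α = 0.01, we fail to reject H₀.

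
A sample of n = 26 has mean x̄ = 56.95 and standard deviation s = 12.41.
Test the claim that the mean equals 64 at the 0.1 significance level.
One-sample t-test:
H₀: μ = 64
H₁: μ ≠ 64
df = n - 1 = 25
t = (x̄ - μ₀) / (s/√n) = (56.95 - 64) / (12.41/√26) = -2.897
p-value = 0.0077

Since p-value < α = 0.1, we reject H₀.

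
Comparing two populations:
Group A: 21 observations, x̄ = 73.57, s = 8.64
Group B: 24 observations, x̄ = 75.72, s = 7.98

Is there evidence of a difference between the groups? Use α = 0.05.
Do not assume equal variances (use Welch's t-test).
Welch's two-sample t-test:
H₀: μ₁ = μ₂
H₁: μ₁ ≠ μ₂
s₁²/n₁ = 8.64²/21 = 3.5547,  s₂²/n₂ = 7.98²/24 = 2.6534
SE = √(s₁²/n₁ + s₂²/n₂) = √(3.5547 + 2.6534) = 2.4916
df (Welch-Satterthwaite) = (s₁²/n₁ + s₂²/n₂)² / [(s₁²/n₁)²/(n₁-1) + (s₂²/n₂)²/(n₂-1)] ≈ 41.09
t = (x̄₁ - x̄₂) / SE = (73.57 - 75.72) / 2.4916 = -2.15 / 2.4916 = -0.863
p-value = 0.3932

Since p-value > α = 0.05, we fail to reject H₀.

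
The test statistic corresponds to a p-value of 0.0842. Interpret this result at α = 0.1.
Since p = 0.0842 < α = 0.1, reject H₀.
There is sufficient evidence to reject the null hypothesis; the result is statistically significant at the 0.1 level.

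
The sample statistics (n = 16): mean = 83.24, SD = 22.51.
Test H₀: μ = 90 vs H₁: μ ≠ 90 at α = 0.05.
One-sample t-test:
H₀: μ = 90
H₁: μ ≠ 90
df = n - 1 = 15
t = (x̄ - μ₀) / (s/√n) = (83.24 - 90) / (22.51/√16) = -1.201
p-value = 0.2483

Since p-value > α = 0.05, we fail to reject H₀.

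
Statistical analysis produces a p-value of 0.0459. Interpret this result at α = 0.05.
Since p = 0.0459 < α = 0.05, reject H₀.
There is sufficient evidence to reject the null hypothesis; the result is statistically significant at the 0.05 level.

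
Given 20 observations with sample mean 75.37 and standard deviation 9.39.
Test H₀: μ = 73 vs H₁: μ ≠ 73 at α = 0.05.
One-sample t-test:
H₀: μ = 73
H₁: μ ≠ 73
df = n - 1 = 19
t = (x̄ - μ₀) / (s/√n) = (75.37 - 73) / (9.39/√20) = 1.129
p-value = 0.2731

Since p-value > α = 0.05, we fail to reject H₀.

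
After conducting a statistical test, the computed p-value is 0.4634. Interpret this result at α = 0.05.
Since p = 0.4634 > α = 0.05, fail to reject H₀.
There is insufficient evidence to reject the null hypothesis; the result is not statistically significant at the 0.05 level.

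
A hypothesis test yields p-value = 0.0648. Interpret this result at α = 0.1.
Since p = 0.0648 < α = 0.1, reject H₀.
There is sufficient evidence to reject the null hypothesis; the result is statistically significant at the 0.1 level.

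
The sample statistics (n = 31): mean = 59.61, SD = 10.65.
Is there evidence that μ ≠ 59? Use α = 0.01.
One-sample t-test:
H₀: μ = 59
H₁: μ ≠ 59
df = n - 1 = 30
t = (x̄ - μ₀) / (s/√n) = (59.61 - 59) / (10.65/√31) = 0.319
p-value = 0.7520

Since p-value > α = 0.01, we fail to reject H₀.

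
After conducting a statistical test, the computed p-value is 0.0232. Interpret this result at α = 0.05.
Since p = 0.0232 < α = 0.05, reject H₀.
There is sufficient evidence to reject the null hypothesis; the result is statistically significant at the 0.05 level.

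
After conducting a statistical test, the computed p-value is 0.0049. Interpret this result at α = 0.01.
Since p = 0.0049 < α = 0.01, reject H₀.
There is sufficient evidence to reject the null hypothesis; the result is statistically significant at the 0.01 level.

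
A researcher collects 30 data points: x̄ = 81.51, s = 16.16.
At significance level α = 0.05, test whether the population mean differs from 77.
One-sample t-test:
H₀: μ = 77
H₁: μ ≠ 77
df = n - 1 = 29
t = (x̄ - μ₀) / (s/√n) = (81.51 - 77) / (16.16/√30) = 1.529
p-value = 0.1372

Since p-value > α = 0.05, we fail to reject H₀.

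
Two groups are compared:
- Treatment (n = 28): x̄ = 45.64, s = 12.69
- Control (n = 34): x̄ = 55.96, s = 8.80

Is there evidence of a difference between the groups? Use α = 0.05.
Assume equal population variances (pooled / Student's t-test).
Student's two-sample t-test (equal variances):
H₀: μ₁ = μ₂
H₁: μ₁ ≠ μ₂
df = n₁ + n₂ - 2 = 60
Pooled variance s_p² = [(n₁-1)s₁² + (n₂-1)s₂²] / (n₁ + n₂ - 2) = [(27)(12.69²) + (33)(8.80²)] / 60 = 115.0582
SE = √(s_p²(1/n₁ + 1/n₂)) = √(115.0582 × (1/28 + 1/34)) = 2.7374
t = (x̄₁ - x̄₂) / SE = (45.64 - 55.96) / 2.7374 = -10.32 / 2.7374 = -3.770
p-value = 0.0004

Since p-value < α = 0.05, we reject H₀.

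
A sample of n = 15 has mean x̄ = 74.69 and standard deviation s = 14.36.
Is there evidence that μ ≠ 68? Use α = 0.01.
One-sample t-test:
H₀: μ = 68
H₁: μ ≠ 68
df = n - 1 = 14
t = (x̄ - μ₀) / (s/√n) = (74.69 - 68) / (14.36/√15) = 1.804
p-value = 0.0927

Since p-value > α = 0.01, we fail to reject H₀.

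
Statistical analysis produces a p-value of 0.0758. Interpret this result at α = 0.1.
Since p = 0.0758 < α = 0.1, reject H₀.
There is sufficient evidence to reject the null hypothesis; the result is statistically significant at the 0.1 level.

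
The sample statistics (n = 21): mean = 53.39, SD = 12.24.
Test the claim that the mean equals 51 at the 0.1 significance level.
One-sample t-test:
H₀: μ = 51
H₁: μ ≠ 51
df = n - 1 = 20
t = (x̄ - μ₀) / (s/√n) = (53.39 - 51) / (12.24/√21) = 0.895
p-value = 0.3815

Since p-value > α = 0.1, we fail to reject H₀.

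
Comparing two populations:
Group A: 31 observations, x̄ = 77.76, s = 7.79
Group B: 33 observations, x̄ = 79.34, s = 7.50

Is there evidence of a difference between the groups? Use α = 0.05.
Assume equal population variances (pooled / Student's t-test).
Student's two-sample t-test (equal variances):
H₀: μ₁ = μ₂
H₁: μ₁ ≠ μ₂
df = n₁ + n₂ - 2 = 62
Pooled variance s_p² = [(n₁-1)s₁² + (n₂-1)s₂²] / (n₁ + n₂ - 2) = [(30)(7.79²) + (32)(7.50²)] / 62 = 58.3955
SE = √(s_p²(1/n₁ + 1/n₂)) = √(58.3955 × (1/31 + 1/33)) = 1.9114
t = (x̄₁ - x̄₂) / SE = (77.76 - 79.34) / 1.9114 = -1.58 / 1.9114 = -0.827
p-value = 0.4116

Since p-value > α = 0.05, we fail to reject H₀.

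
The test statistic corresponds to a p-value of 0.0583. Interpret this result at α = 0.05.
Since p = 0.0583 > α = 0.05, fail to reject H₀.
There is insufficient evidence to reject the null hypothesis; the result is not statistically significant at the 0.05 level.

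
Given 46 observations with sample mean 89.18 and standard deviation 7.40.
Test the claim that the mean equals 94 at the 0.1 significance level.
One-sample t-test:
H₀: μ = 94
H₁: μ ≠ 94
df = n - 1 = 45
t = (x̄ - μ₀) / (s/√n) = (89.18 - 94) / (7.40/√46) = -4.418
p-value = 0.0001

Since p-value < α = 0.1, we reject H₀.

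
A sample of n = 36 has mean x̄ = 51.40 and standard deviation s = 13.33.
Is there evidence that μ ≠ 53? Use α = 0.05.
One-sample t-test:
H₀: μ = 53
H₁: μ ≠ 53
df = n - 1 = 35
t = (x̄ - μ₀) / (s/√n) = (51.40 - 53) / (13.33/√36) = -0.720
p-value = 0.4762

Since p-value > α = 0.05, we fail to reject H₀.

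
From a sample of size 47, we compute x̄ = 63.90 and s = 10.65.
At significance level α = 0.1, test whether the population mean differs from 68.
One-sample t-test:
H₀: μ = 68
H₁: μ ≠ 68
df = n - 1 = 46
t = (x̄ - μ₀) / (s/√n) = (63.90 - 68) / (10.65/√47) = -2.639
p-value = 0.0113

Since p-value < α = 0.1, we reject H₀.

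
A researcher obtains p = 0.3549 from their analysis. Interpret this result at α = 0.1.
Since p = 0.3549 > α = 0.1, fail to reject H₀.
There is insufficient evidence to reject the null hypothesis; the result is not statistically significant at the 0.1 level.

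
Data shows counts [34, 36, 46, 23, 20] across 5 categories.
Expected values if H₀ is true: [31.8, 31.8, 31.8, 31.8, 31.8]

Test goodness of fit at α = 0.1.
Chi-square goodness of fit test:
H₀: observed counts match expected distribution
H₁: observed counts differ from expected distribution
df = k - 1 = 4
χ² = Σ(O - E)²/E
   = (34 - 31.8)²/31.8 + (36 - 31.8)²/31.8 + (46 - 31.8)²/31.8 + (23 - 31.8)²/31.8 + (20 - 31.8)²/31.8
   = 0.152 + 0.555 + 6.341 + 2.435 + 4.379
   = 13.86
p-value = 0.0078

Since p-value < α = 0.1, we reject H₀.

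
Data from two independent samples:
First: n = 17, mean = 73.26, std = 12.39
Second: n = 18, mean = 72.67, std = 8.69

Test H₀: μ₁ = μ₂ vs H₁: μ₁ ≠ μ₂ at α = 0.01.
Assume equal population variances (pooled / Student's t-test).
Student's two-sample t-test (equal variances):
H₀: μ₁ = μ₂
H₁: μ₁ ≠ μ₂
df = n₁ + n₂ - 2 = 33
Pooled variance s_p² = [(n₁-1)s₁² + (n₂-1)s₂²] / (n₁ + n₂ - 2) = [(16)(12.39²) + (17)(8.69²)] / 33 = 113.3323
SE = √(s_p²(1/n₁ + 1/n₂)) = √(113.3323 × (1/17 + 1/18)) = 3.6004
t = (x̄₁ - x̄₂) / SE = (73.26 - 72.67) / 3.6004 = 0.59 / 3.6004 = 0.164
p-value = 0.8708

Since p-value > α = 0.01, we fail to reject H₀.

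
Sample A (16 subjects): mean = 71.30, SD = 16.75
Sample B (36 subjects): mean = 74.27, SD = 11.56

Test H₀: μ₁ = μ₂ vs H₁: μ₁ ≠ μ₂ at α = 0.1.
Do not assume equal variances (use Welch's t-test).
Welch's two-sample t-test:
H₀: μ₁ = μ₂
H₁: μ₁ ≠ μ₂
s₁²/n₁ = 16.75²/16 = 17.5352,  s₂²/n₂ = 11.56²/36 = 3.7120
SE = √(s₁²/n₁ + s₂²/n₂) = √(17.5352 + 3.7120) = 4.6095
df (Welch-Satterthwaite) = (s₁²/n₁ + s₂²/n₂)² / [(s₁²/n₁)²/(n₁-1) + (s₂²/n₂)²/(n₂-1)] ≈ 21.61
t = (x̄₁ - x̄₂) / SE = (71.30 - 74.27) / 4.6095 = -2.97 / 4.6095 = -0.644
p-value = 0.5261

Since p-value > α = 0.1, we fail to reject H₀.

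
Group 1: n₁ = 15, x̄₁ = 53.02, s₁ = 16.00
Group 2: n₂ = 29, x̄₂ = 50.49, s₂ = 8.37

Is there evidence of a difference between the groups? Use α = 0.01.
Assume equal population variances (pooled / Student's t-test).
Student's two-sample t-test (equal variances):
H₀: μ₁ = μ₂
H₁: μ₁ ≠ μ₂
df = n₁ + n₂ - 2 = 42
Pooled variance s_p² = [(n₁-1)s₁² + (n₂-1)s₂²] / (n₁ + n₂ - 2) = [(14)(16.00²) + (28)(8.37²)] / 42 = 132.0379
SE = √(s_p²(1/n₁ + 1/n₂)) = √(132.0379 × (1/15 + 1/29)) = 3.6545
t = (x̄₁ - x̄₂) / SE = (53.02 - 50.49) / 3.6545 = 2.53 / 3.6545 = 0.692
p-value = 0.4926

Since p-value > α = 0.01, we fail to reject H₀.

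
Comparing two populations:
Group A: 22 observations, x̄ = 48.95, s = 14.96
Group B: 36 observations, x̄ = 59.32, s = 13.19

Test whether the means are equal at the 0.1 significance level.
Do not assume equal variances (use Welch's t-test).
Welch's two-sample t-test:
H₀: μ₁ = μ₂
H₁: μ₁ ≠ μ₂
s₁²/n₁ = 14.96²/22 = 10.1728,  s₂²/n₂ = 13.19²/36 = 4.8327
SE = √(s₁²/n₁ + s₂²/n₂) = √(10.1728 + 4.8327) = 3.8737
df (Welch-Satterthwaite) = (s₁²/n₁ + s₂²/n₂)² / [(s₁²/n₁)²/(n₁-1) + (s₂²/n₂)²/(n₂-1)] ≈ 40.24
t = (x̄₁ - x̄₂) / SE = (48.95 - 59.32) / 3.8737 = -10.37 / 3.8737 = -2.677
p-value = 0.0107

Since p-value < α = 0.1, we reject H₀.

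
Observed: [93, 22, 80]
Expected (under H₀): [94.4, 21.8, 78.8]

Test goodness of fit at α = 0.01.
Chi-square goodness of fit test:
H₀: observed counts match expected distribution
H₁: observed counts differ from expected distribution
df = k - 1 = 2
χ² = Σ(O - E)²/E
   = (93 - 94.4)²/94.4 + (22 - 21.8)²/21.8 + (80 - 78.8)²/78.8
   = 0.021 + 0.002 + 0.018
   = 0.04
p-value = 0.9798

Since p-value > α = 0.01, we fail to reject H₀.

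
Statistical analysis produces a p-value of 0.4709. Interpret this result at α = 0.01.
Since p = 0.4709 > α = 0.01, fail to reject H₀.
There is insufficient evidence to reject the null hypothesis; the result is not statistically significant at the 0.01 level.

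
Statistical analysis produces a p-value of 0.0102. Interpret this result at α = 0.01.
Since p = 0.0102 > α = 0.01, fail to reject H₀.
There is insufficient evidence to reject the null hypothesis; the result is not statistically significant at the 0.01 level.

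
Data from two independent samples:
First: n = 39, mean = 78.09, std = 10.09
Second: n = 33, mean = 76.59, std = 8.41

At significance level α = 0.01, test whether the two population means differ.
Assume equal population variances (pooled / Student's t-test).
Student's two-sample t-test (equal variances):
H₀: μ₁ = μ₂
H₁: μ₁ ≠ μ₂
df = n₁ + n₂ - 2 = 70
Pooled variance s_p² = [(n₁-1)s₁² + (n₂-1)s₂²] / (n₁ + n₂ - 2) = [(38)(10.09²) + (32)(8.41²)] / 70 = 87.6001
SE = √(s_p²(1/n₁ + 1/n₂)) = √(87.6001 × (1/39 + 1/33)) = 2.2138
t = (x̄₁ - x̄₂) / SE = (78.09 - 76.59) / 2.2138 = 1.50 / 2.2138 = 0.678
p-value = 0.5003

Since p-value > α = 0.01, we fail to reject H₀.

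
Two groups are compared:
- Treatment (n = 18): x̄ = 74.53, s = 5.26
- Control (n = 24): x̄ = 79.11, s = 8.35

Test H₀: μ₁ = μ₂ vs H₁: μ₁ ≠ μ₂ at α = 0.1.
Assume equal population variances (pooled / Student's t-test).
Student's two-sample t-test (equal variances):
H₀: μ₁ = μ₂
H₁: μ₁ ≠ μ₂
df = n₁ + n₂ - 2 = 40
Pooled variance s_p² = [(n₁-1)s₁² + (n₂-1)s₂²] / (n₁ + n₂ - 2) = [(17)(5.26²) + (23)(8.35²)] / 40 = 51.8492
SE = √(s_p²(1/n₁ + 1/n₂)) = √(51.8492 × (1/18 + 1/24)) = 2.2452
t = (x̄₁ - x̄₂) / SE = (74.53 - 79.11) / 2.2452 = -4.58 / 2.2452 = -2.040
p-value = 0.0480

Since p-value < α = 0.1, we reject H₀.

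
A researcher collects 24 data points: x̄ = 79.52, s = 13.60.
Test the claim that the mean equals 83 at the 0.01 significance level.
One-sample t-test:
H₀: μ = 83
H₁: μ ≠ 83
df = n - 1 = 23
t = (x̄ - μ₀) / (s/√n) = (79.52 - 83) / (13.60/√24) = -1.254
p-value = 0.2226

Since p-value > α = 0.01, we fail to reject H₀.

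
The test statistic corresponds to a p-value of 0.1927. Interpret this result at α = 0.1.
Since p = 0.1927 > α = 0.1, fail to reject H₀.
There is insufficient evidence to reject the null hypothesis; the result is not statistically significant at the 0.1 level.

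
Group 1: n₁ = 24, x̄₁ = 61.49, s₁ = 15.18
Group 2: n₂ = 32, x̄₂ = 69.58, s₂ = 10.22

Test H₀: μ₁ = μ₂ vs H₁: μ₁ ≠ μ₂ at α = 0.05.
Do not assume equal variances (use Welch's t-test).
Welch's two-sample t-test:
H₀: μ₁ = μ₂
H₁: μ₁ ≠ μ₂
s₁²/n₁ = 15.18²/24 = 9.6014,  s₂²/n₂ = 10.22²/32 = 3.2640
SE = √(s₁²/n₁ + s₂²/n₂) = √(9.6014 + 3.2640) = 3.5868
df (Welch-Satterthwaite) = (s₁²/n₁ + s₂²/n₂)² / [(s₁²/n₁)²/(n₁-1) + (s₂²/n₂)²/(n₂-1)] ≈ 38.03
t = (x̄₁ - x̄₂) / SE = (61.49 - 69.58) / 3.5868 = -8.09 / 3.5868 = -2.255
p-value = 0.0299

Since p-value < α = 0.05, we reject H₀.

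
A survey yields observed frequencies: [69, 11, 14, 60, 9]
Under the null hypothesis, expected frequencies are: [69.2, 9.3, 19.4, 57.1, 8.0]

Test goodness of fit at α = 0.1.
Chi-square goodness of fit test:
H₀: observed counts match expected distribution
H₁: observed counts differ from expected distribution
df = k - 1 = 4
χ² = Σ(O - E)²/E
   = (69 - 69.2)²/69.2 + (11 - 9.3)²/9.3 + (14 - 19.4)²/19.4 + (60 - 57.1)²/57.1 + (9 - 8.0)²/8.0
   = 0.001 + 0.311 + 1.503 + 0.147 + 0.125
   = 2.09
p-value = 0.7198

Since p-value > α = 0.1, we fail to reject H₀.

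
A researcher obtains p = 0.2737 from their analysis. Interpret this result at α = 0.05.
Since p = 0.2737 > α = 0.05, fail to reject H₀.
There is insufficient evidence to reject the null hypothesis; the result is not statistically significant at the 0.05 level.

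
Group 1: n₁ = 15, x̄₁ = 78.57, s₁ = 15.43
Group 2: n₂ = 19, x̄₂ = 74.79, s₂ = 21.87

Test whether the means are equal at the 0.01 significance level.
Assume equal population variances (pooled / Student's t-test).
Student's two-sample t-test (equal variances):
H₀: μ₁ = μ₂
H₁: μ₁ ≠ μ₂
df = n₁ + n₂ - 2 = 32
Pooled variance s_p² = [(n₁-1)s₁² + (n₂-1)s₂²] / (n₁ + n₂ - 2) = [(14)(15.43²) + (18)(21.87²)] / 32 = 373.2042
SE = √(s_p²(1/n₁ + 1/n₂)) = √(373.2042 × (1/15 + 1/19)) = 6.6725
t = (x̄₁ - x̄₂) / SE = (78.57 - 74.79) / 6.6725 = 3.78 / 6.6725 = 0.567
p-value = 0.5750

Since p-value > α = 0.01, we fail to reject H₀.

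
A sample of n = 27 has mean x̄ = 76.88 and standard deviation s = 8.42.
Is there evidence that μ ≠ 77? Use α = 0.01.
One-sample t-test:
H₀: μ = 77
H₁: μ ≠ 77
df = n - 1 = 26
t = (x̄ - μ₀) / (s/√n) = (76.88 - 77) / (8.42/√27) = -0.074
p-value = 0.9415

Since p-value > α = 0.01, we fail to reject H₀.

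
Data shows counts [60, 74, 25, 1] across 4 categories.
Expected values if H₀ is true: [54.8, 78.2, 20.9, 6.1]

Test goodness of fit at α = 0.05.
Chi-square goodness of fit test:
H₀: observed counts match expected distribution
H₁: observed counts differ from expected distribution
df = k - 1 = 3
χ² = Σ(O - E)²/E
   = (60 - 54.8)²/54.8 + (74 - 78.2)²/78.2 + (25 - 20.9)²/20.9 + (1 - 6.1)²/6.1
   = 0.493 + 0.226 + 0.804 + 4.264
   = 5.79
p-value = 0.1224

Since p-value > α = 0.05, we fail to reject H₀.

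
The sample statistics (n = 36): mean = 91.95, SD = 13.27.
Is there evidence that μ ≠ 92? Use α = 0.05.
One-sample t-test:
H₀: μ = 92
H₁: μ ≠ 92
df = n - 1 = 35
t = (x̄ - μ₀) / (s/√n) = (91.95 - 92) / (13.27/√36) = -0.023
p-value = 0.9821

Since p-value > α = 0.05, we fail to reject H₀.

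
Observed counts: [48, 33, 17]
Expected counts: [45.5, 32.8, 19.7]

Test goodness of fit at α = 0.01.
Chi-square goodness of fit test:
H₀: observed counts match expected distribution
H₁: observed counts differ from expected distribution
df = k - 1 = 2
χ² = Σ(O - E)²/E
   = (48 - 45.5)²/45.5 + (33 - 32.8)²/32.8 + (17 - 19.7)²/19.7
   = 0.137 + 0.001 + 0.370
   = 0.51
p-value = 0.7754

Since p-value > α = 0.01, we fail to reject H₀.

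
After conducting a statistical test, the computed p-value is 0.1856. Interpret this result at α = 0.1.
Since p = 0.1856 > α = 0.1, fail to reject H₀.
There is insufficient evidence to reject the null hypothesis; the result is not statistically significant at the 0.1 level.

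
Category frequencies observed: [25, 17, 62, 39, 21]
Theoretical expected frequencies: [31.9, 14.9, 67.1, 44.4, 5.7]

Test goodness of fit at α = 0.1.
Chi-square goodness of fit test:
H₀: observed counts match expected distribution
H₁: observed counts differ from expected distribution
df = k - 1 = 4
χ² = Σ(O - E)²/E
   = (25 - 31.9)²/31.9 + (17 - 14.9)²/14.9 + (62 - 67.1)²/67.1 + (39 - 44.4)²/44.4 + (21 - 5.7)²/5.7
   = 1.492 + 0.296 + 0.388 + 0.657 + 41.068
   = 43.90
p-value < 0.0001

Since p-value < α = 0.1, we reject H₀.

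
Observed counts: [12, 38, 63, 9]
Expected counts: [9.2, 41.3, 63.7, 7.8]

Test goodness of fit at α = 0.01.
Chi-square goodness of fit test:
H₀: observed counts match expected distribution
H₁: observed counts differ from expected distribution
df = k - 1 = 3
χ² = Σ(O - E)²/E
   = (12 - 9.2)²/9.2 + (38 - 41.3)²/41.3 + (63 - 63.7)²/63.7 + (9 - 7.8)²/7.8
   = 0.852 + 0.264 + 0.008 + 0.185
   = 1.31
p-value = 0.7272

Since p-value > α = 0.01, we fail to reject H₀.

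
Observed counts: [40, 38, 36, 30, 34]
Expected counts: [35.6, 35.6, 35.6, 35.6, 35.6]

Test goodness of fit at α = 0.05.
Chi-square goodness of fit test:
H₀: observed counts match expected distribution
H₁: observed counts differ from expected distribution
df = k - 1 = 4
χ² = Σ(O - E)²/E
   = (40 - 35.6)²/35.6 + (38 - 35.6)²/35.6 + (36 - 35.6)²/35.6 + (30 - 35.6)²/35.6 + (34 - 35.6)²/35.6
   = 0.544 + 0.162 + 0.004 + 0.881 + 0.072
   = 1.66
p-value = 0.7974

Since p-value > α = 0.05, we fail to reject H₀.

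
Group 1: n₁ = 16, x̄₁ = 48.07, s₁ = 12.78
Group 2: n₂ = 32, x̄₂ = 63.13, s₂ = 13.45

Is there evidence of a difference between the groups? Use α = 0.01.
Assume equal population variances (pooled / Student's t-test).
Student's two-sample t-test (equal variances):
H₀: μ₁ = μ₂
H₁: μ₁ ≠ μ₂
df = n₁ + n₂ - 2 = 46
Pooled variance s_p² = [(n₁-1)s₁² + (n₂-1)s₂²] / (n₁ + n₂ - 2) = [(15)(12.78²) + (31)(13.45²)] / 46 = 175.1718
SE = √(s_p²(1/n₁ + 1/n₂)) = √(175.1718 × (1/16 + 1/32)) = 4.0525
t = (x̄₁ - x̄₂) / SE = (48.07 - 63.13) / 4.0525 = -15.06 / 4.0525 = -3.716
p-value = 0.0005

Since p-value < α = 0.01, we reject H₀.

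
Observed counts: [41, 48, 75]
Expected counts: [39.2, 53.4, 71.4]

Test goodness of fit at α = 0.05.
Chi-square goodness of fit test:
H₀: observed counts match expected distribution
H₁: observed counts differ from expected distribution
df = k - 1 = 2
χ² = Σ(O - E)²/E
   = (41 - 39.2)²/39.2 + (48 - 53.4)²/53.4 + (75 - 71.4)²/71.4
   = 0.083 + 0.546 + 0.182
   = 0.81
p-value = 0.6669

Since p-value > α = 0.05, we fail to reject H₀.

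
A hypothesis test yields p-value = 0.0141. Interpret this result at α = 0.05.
Since p = 0.0141 < α = 0.05, reject H₀.
There is sufficient evidence to reject the null hypothesis; the result is statistically significant at the 0.05 level.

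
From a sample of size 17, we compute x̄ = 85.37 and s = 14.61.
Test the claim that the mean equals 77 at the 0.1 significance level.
One-sample t-test:
H₀: μ = 77
H₁: μ ≠ 77
df = n - 1 = 16
t = (x̄ - μ₀) / (s/√n) = (85.37 - 77) / (14.61/√17) = 2.362
p-value = 0.0312

Since p-value < α = 0.1, we reject H₀.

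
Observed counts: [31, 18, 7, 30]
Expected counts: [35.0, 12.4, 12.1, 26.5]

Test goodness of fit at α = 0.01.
Chi-square goodness of fit test:
H₀: observed counts match expected distribution
H₁: observed counts differ from expected distribution
df = k - 1 = 3
χ² = Σ(O - E)²/E
   = (31 - 35.0)²/35.0 + (18 - 12.4)²/12.4 + (7 - 12.1)²/12.1 + (30 - 26.5)²/26.5
   = 0.457 + 2.529 + 2.150 + 0.462
   = 5.60
p-value = 0.1329

Since p-value > α = 0.01, we fail to reject H₀.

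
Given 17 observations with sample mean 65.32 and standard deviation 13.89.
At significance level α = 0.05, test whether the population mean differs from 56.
One-sample t-test:
H₀: μ = 56
H₁: μ ≠ 56
df = n - 1 = 16
t = (x̄ - μ₀) / (s/√n) = (65.32 - 56) / (13.89/√17) = 2.767
p-value = 0.0138

Since p-value < α = 0.05, we reject H₀.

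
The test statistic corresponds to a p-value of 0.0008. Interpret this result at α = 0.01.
Since p = 0.0008 < α = 0.01, reject H₀.
There is sufficient evidence to reject the null hypothesis; the result is statistically significant at the 0.01 level.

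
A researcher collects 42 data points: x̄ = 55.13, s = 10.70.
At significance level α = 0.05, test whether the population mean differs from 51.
One-sample t-test:
H₀: μ = 51
H₁: μ ≠ 51
df = n - 1 = 41
t = (x̄ - μ₀) / (s/√n) = (55.13 - 51) / (10.70/√42) = 2.501
p-value = 0.0165

Since p-value < α = 0.05, we reject H₀.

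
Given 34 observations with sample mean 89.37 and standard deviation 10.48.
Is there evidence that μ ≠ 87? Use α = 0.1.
One-sample t-test:
H₀: μ = 87
H₁: μ ≠ 87
df = n - 1 = 33
t = (x̄ - μ₀) / (s/√n) = (89.37 - 87) / (10.48/√34) = 1.319
p-value = 0.1964

Since p-value > α = 0.1, we fail to reject H₀.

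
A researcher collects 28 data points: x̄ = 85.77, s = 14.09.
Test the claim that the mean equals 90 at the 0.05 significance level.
One-sample t-test:
H₀: μ = 90
H₁: μ ≠ 90
df = n - 1 = 27
t = (x̄ - μ₀) / (s/√n) = (85.77 - 90) / (14.09/√28) = -1.589
p-value = 0.1238

Since p-value > α = 0.05, we fail to reject H₀.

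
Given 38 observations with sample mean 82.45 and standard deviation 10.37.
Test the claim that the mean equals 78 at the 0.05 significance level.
One-sample t-test:
H₀: μ = 78
H₁: μ ≠ 78
df = n - 1 = 37
t = (x̄ - μ₀) / (s/√n) = (82.45 - 78) / (10.37/√38) = 2.645
p-value = 0.0119

Since p-value < α = 0.05, we reject H₀.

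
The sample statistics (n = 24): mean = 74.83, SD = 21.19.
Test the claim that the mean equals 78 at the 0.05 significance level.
One-sample t-test:
H₀: μ = 78
H₁: μ ≠ 78
df = n - 1 = 23
t = (x̄ - μ₀) / (s/√n) = (74.83 - 78) / (21.19/√24) = -0.733
p-value = 0.4710

Since p-value > α = 0.05, we fail to reject H₀.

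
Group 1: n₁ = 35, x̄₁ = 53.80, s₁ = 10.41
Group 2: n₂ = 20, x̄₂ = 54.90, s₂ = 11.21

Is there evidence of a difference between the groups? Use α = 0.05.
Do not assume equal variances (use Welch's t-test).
Welch's two-sample t-test:
H₀: μ₁ = μ₂
H₁: μ₁ ≠ μ₂
s₁²/n₁ = 10.41²/35 = 3.0962,  s₂²/n₂ = 11.21²/20 = 6.2832
SE = √(s₁²/n₁ + s₂²/n₂) = √(3.0962 + 6.2832) = 3.0626
df (Welch-Satterthwaite) = (s₁²/n₁ + s₂²/n₂)² / [(s₁²/n₁)²/(n₁-1) + (s₂²/n₂)²/(n₂-1)] ≈ 37.28
t = (x̄₁ - x̄₂) / SE = (53.80 - 54.90) / 3.0626 = -1.10 / 3.0626 = -0.359
p-value = 0.7215

Since p-value > α = 0.05, we fail to reject H₀.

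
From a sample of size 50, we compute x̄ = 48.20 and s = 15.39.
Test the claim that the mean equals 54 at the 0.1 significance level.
One-sample t-test:
H₀: μ = 54
H₁: μ ≠ 54
df = n - 1 = 49
t = (x̄ - μ₀) / (s/√n) = (48.20 - 54) / (15.39/√50) = -2.665
p-value = 0.0104

Since p-value < α = 0.1, we reject H₀.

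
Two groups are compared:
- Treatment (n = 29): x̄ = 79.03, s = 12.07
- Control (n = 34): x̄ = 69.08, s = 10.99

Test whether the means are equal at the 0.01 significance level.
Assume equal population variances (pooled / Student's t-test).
Student's two-sample t-test (equal variances):
H₀: μ₁ = μ₂
H₁: μ₁ ≠ μ₂
df = n₁ + n₂ - 2 = 61
Pooled variance s_p² = [(n₁-1)s₁² + (n₂-1)s₂²] / (n₁ + n₂ - 2) = [(28)(12.07²) + (33)(10.99²)] / 61 = 132.2118
SE = √(s_p²(1/n₁ + 1/n₂)) = √(132.2118 × (1/29 + 1/34)) = 2.9065
t = (x̄₁ - x̄₂) / SE = (79.03 - 69.08) / 2.9065 = 9.95 / 2.9065 = 3.423
p-value = 0.0011

Since p-value < α = 0.01, we reject H₀.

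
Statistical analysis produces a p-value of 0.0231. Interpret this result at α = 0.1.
Since p = 0.0231 < α = 0.1, reject H₀.
There is sufficient evidence to reject the null hypothesis; the result is statistically significant at the 0.1 level.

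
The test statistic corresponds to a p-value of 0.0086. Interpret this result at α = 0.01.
Since p = 0.0086 < α = 0.01, reject H₀.
There is sufficient evidence to reject the null hypothesis; the result is statistically significant at the 0.01 level.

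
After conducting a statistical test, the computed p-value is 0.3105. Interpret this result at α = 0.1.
Since p = 0.3105 > α = 0.1, fail to reject H₀.
There is insufficient evidence to reject the null hypothesis; the result is not statistically significant at the 0.1 level.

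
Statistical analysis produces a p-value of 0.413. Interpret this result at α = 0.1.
Since p = 0.413 > α = 0.1, fail to reject H₀.
There is insufficient evidence to reject the null hypothesis; the result is not statistically significant at the 0.1 level.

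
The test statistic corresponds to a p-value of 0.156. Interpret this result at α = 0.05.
Since p = 0.156 > α = 0.05, fail to reject H₀.
There is insufficient evidence to reject the null hypothesis; the result is not statistically significant at the 0.05 level.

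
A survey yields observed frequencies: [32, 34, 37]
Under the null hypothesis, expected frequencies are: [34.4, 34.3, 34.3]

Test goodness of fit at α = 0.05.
Chi-square goodness of fit test:
H₀: observed counts match expected distribution
H₁: observed counts differ from expected distribution
df = k - 1 = 2
χ² = Σ(O - E)²/E
   = (32 - 34.4)²/34.4 + (34 - 34.3)²/34.3 + (37 - 34.3)²/34.3
   = 0.167 + 0.003 + 0.213
   = 0.38
p-value = 0.8259

Since p-value > α = 0.05, we fail to reject H₀.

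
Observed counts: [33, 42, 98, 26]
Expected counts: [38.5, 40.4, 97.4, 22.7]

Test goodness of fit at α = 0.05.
Chi-square goodness of fit test:
H₀: observed counts match expected distribution
H₁: observed counts differ from expected distribution
df = k - 1 = 3
χ² = Σ(O - E)²/E
   = (33 - 38.5)²/38.5 + (42 - 40.4)²/40.4 + (98 - 97.4)²/97.4 + (26 - 22.7)²/22.7
   = 0.786 + 0.063 + 0.004 + 0.480
   = 1.33
p-value = 0.7214

Since p-value > α = 0.05, we fail to reject H₀.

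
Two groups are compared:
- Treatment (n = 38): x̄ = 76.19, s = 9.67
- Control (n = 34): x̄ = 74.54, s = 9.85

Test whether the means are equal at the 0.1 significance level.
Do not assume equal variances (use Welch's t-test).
Welch's two-sample t-test:
H₀: μ₁ = μ₂
H₁: μ₁ ≠ μ₂
s₁²/n₁ = 9.67²/38 = 2.4608,  s₂²/n₂ = 9.85²/34 = 2.8536
SE = √(s₁²/n₁ + s₂²/n₂) = √(2.4608 + 2.8536) = 2.3053
df (Welch-Satterthwaite) = (s₁²/n₁ + s₂²/n₂)² / [(s₁²/n₁)²/(n₁-1) + (s₂²/n₂)²/(n₂-1)] ≈ 68.81
t = (x̄₁ - x̄₂) / SE = (76.19 - 74.54) / 2.3053 = 1.65 / 2.3053 = 0.716
p-value = 0.4766

Since p-value > α = 0.1, we fail to reject H₀.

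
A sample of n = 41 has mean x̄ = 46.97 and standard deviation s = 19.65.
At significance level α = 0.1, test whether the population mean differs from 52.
One-sample t-test:
H₀: μ = 52
H₁: μ ≠ 52
df = n - 1 = 40
t = (x̄ - μ₀) / (s/√n) = (46.97 - 52) / (19.65/√41) = -1.639
p-value = 0.1090

Since p-value > α = 0.1, we fail to reject H₀.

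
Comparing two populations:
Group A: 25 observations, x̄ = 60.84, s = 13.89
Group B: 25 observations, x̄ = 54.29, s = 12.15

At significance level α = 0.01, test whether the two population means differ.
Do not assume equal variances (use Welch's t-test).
Welch's two-sample t-test:
H₀: μ₁ = μ₂
H₁: μ₁ ≠ μ₂
s₁²/n₁ = 13.89²/25 = 7.7173,  s₂²/n₂ = 12.15²/25 = 5.9049
SE = √(s₁²/n₁ + s₂²/n₂) = √(7.7173 + 5.9049) = 3.6908
df (Welch-Satterthwaite) = (s₁²/n₁ + s₂²/n₂)² / [(s₁²/n₁)²/(n₁-1) + (s₂²/n₂)²/(n₂-1)] ≈ 47.17
t = (x̄₁ - x̄₂) / SE = (60.84 - 54.29) / 3.6908 = 6.55 / 3.6908 = 1.775
p-value = 0.0824

Since p-value > α = 0.01, we fail to reject H₀.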